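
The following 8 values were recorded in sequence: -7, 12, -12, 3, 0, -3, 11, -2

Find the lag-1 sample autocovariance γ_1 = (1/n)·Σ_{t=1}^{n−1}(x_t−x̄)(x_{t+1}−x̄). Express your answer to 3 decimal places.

Mean x̄ = (-7 + 12 − 12 + 3 + 0 − 3 + 11 − 2)/8 = 0.2500
Σ_{t=1}^{7}(x_t−x̄)(x_{t+1}−x̄) = -321.8125
γ_1 = -321.8125 / 8 = -40.227

-40.227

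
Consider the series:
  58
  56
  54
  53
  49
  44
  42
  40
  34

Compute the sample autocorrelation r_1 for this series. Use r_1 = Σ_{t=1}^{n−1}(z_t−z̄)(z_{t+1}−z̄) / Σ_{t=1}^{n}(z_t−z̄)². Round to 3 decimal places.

0.639

Mean z̄ = (58 + 56 + 54 + 53 + 49 + 44 + 42 + 40 + 34)/9 = 47.7778
Numerator Σ_{t=1}^{8}(z_t−z̄)(z_{t+1}−z̄) = 343.3951
Denominator Σ(z_t−z̄)² = 537.5556
r_1 = 343.3951 / 537.5556 = 0.639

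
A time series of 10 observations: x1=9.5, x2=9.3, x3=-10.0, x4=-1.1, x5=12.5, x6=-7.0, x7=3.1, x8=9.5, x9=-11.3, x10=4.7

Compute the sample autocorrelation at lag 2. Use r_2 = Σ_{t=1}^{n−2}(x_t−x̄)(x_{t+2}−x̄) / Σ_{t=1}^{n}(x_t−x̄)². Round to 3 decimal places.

Mean x̄ = (9.5 + 9.3 − 10.0 − 1.1 + 12.5 − 7.0 + 3.1 + 9.5 − 11.3 + 4.7)/10 = 1.9200
Numerator Σ_{t=1}^{8}(x_t−x̄)(x_{t+2}−x̄) = -261.4728
Denominator Σ(x_t−x̄)² = 695.9760
r_2 = -261.4728 / 695.9760 = -0.376

-0.376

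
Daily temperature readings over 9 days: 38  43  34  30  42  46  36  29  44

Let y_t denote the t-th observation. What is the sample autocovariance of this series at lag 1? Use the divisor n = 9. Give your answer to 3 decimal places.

Mean ȳ = (38 + 43 + 34 + 30 + 42 + 46 + 36 + 29 + 44)/9 = 38.0000
Σ_{t=1}^{8}(y_t−ȳ)(y_{t+1}−ȳ) = -40.0000
γ_1 = -40.0000 / 9 = -4.444

-4.444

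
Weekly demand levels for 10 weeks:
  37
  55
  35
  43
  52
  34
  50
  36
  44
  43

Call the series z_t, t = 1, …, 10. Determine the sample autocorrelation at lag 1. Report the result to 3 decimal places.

-0.728

Mean z̄ = (37 + 55 + 35 + 43 + 52 + 34 + 50 + 36 + 44 + 43)/10 = 42.9000
Numerator Σ_{t=1}^{9}(z_t−z̄)(z_{t+1}−z̄) = -367.5100
Denominator Σ(z_t−z̄)² = 504.9000
r_1 = -367.5100 / 504.9000 = -0.728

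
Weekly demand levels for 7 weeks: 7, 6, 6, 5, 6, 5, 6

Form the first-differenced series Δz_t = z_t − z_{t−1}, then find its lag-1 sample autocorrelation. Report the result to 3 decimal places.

-0.661

First differences Δz: -1, 0, -1, 1, -1, 1
Mean of differences = -0.1667
Numerator Σ(Δz_t−Δz̄)(Δz_{t+1}−Δz̄) = -3.1944
Denominator Σ(Δz_t−Δz̄)² = 4.8333
r_1(Δz) = -3.1944 / 4.8333 = -0.661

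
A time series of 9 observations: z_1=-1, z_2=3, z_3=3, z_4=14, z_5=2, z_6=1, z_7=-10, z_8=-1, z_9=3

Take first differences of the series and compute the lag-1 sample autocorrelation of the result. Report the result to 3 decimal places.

First differences Δz: 4, 0, 11, -12, -1, -11, 9, 4
Mean of differences = 0.5000
Numerator Σ(Δz_t−Δz̄)(Δz_{t+1}−Δz̄) = -170.2500
Denominator Σ(Δz_t−Δz̄)² = 498.0000
r_1(Δz) = -170.2500 / 498.0000 = -0.342

-0.342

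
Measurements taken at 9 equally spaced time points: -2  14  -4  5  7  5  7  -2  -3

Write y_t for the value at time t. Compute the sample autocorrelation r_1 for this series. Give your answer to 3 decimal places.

-0.378

Mean ȳ = (-2 + 14 − 4 + 5 + 7 + 5 + 7 − 2 − 3)/9 = 3.0000
Numerator Σ_{t=1}^{8}(y_t−ȳ)(y_{t+1}−ȳ) = -112.0000
Denominator Σ(y_t−ȳ)² = 296.0000
r_1 = -112.0000 / 296.0000 = -0.378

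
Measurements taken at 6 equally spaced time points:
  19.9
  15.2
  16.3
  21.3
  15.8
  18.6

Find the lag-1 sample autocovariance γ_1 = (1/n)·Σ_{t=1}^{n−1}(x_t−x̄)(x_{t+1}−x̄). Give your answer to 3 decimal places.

Mean x̄ = (19.9 + 15.2 + 16.3 + 21.3 + 15.8 + 18.6)/6 = 17.8500
Σ_{t=1}^{5}(x_t−x̄)(x_{t+1}−x̄) = -15.2825
γ_1 = -15.2825 / 6 = -2.547

-2.547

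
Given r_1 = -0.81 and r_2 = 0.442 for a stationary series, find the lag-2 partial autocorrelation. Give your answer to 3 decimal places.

φ_{22} = (r_2 − r_1²) / (1 − r_1²)
r_1² = (-0.81)² = 0.6561
Numerator = 0.442 − 0.6561 = -0.2141; denominator = 1 − 0.6561 = 0.3439
φ_{22} = -0.2141 / 0.3439 = -0.623

-0.623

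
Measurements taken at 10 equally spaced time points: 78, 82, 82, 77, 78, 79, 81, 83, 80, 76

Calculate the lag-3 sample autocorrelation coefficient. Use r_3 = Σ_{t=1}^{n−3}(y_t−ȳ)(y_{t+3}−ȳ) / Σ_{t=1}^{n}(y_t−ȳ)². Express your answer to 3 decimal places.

-0.307

Mean ȳ = (78 + 82 + 82 + 77 + 78 + 79 + 81 + 83 + 80 + 76)/10 = 79.6000
Numerator Σ_{t=1}^{7}(y_t−ȳ)(y_{t+3}−ȳ) = -15.4800
Denominator Σ(y_t−ȳ)² = 50.4000
r_3 = -15.4800 / 50.4000 = -0.307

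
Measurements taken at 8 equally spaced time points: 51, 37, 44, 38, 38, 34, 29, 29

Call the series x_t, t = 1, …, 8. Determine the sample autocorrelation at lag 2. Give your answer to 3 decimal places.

Mean x̄ = (51 + 37 + 44 + 38 + 38 + 34 + 29 + 29)/8 = 37.5000
Σ(x_t−x̄)(x_{t+2}−x̄) = (87.7500) + (-0.2500) + (3.2500) + (-1.7500) + (-4.2500) + (29.7500) = 114.5000
Denominator Σ(x_t−x̄)² = 382.0000
r_2 = 114.5000 / 382.0000 = 0.300

0.300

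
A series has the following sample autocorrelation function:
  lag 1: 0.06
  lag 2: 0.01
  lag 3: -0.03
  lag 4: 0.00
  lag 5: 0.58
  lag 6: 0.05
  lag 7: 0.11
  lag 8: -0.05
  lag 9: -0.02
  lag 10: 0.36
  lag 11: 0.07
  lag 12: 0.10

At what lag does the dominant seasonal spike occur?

5

The largest autocorrelation is r_5 = 0.58, with a weaker echo at lag 10 (0.36); the remaining lags stay at or below 0.11.
The dominant spike at lag 5 indicates a seasonal period of 5.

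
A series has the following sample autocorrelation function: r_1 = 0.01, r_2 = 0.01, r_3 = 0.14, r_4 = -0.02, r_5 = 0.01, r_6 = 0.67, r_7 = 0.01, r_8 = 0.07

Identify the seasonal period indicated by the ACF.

The largest autocorrelation is r_6 = 0.67; the remaining lags stay at or below 0.14.
The dominant spike at lag 6 indicates a seasonal period of 6.

6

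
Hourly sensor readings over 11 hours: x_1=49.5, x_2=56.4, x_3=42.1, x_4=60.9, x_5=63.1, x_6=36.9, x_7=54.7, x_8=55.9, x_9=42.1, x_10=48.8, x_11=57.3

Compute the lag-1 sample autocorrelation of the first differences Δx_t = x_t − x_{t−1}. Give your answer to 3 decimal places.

-0.457

First differences Δx: 6.9, -14.3, 18.8, 2.2, -26.2, 17.8, 1.2, -13.8, 6.7, 8.5
Mean of differences = 0.7800
Numerator Σ(Δx_t−Δx̄)(Δx_{t+1}−Δx̄) = -875.5404
Denominator Σ(Δx_t−Δx̄)² = 1916.5960
r_1(Δx) = -875.5404 / 1916.5960 = -0.457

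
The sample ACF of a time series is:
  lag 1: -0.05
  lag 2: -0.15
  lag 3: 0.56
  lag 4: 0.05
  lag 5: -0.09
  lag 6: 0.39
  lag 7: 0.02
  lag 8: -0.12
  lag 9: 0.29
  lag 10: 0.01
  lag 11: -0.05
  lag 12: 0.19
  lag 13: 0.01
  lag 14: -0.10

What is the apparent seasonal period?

3

The largest autocorrelation is r_3 = 0.56, with weaker echoes at lags 6 (0.39), 9 (0.29) and 12 (0.19); the remaining lags stay at or below 0.05.
The dominant spike at lag 3 indicates a seasonal period of 3.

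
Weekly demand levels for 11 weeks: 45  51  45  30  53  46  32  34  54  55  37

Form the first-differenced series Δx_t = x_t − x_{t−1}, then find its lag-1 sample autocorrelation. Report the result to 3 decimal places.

First differences Δx: 6, -6, -15, 23, -7, -14, 2, 20, 1, -18
Mean of differences = -0.8000
Numerator Σ(Δx_t−Δx̄)(Δx_{t+1}−Δx̄) = -337.4400
Denominator Σ(Δx_t−Δx̄)² = 1793.6000
r_1(Δx) = -337.4400 / 1793.6000 = -0.188

-0.188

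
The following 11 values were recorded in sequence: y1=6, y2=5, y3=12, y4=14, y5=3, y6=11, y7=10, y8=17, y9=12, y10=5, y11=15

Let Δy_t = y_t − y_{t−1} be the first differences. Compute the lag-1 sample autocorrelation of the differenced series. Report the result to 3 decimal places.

-0.415

First differences Δy: -1, 7, 2, -11, 8, -1, 7, -5, -7, 10
Mean of differences = 0.9000
Numerator Σ(Δy_t−Δȳ)(Δy_{t+1}−Δȳ) = -188.8100
Denominator Σ(Δy_t−Δȳ)² = 454.9000
r_1(Δy) = -188.8100 / 454.9000 = -0.415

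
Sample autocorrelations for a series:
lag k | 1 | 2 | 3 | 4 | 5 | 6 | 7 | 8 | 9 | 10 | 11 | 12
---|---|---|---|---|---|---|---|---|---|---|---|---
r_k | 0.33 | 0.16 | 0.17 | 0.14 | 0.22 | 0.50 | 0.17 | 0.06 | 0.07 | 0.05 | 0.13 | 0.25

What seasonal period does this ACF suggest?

6

The largest autocorrelation is r_6 = 0.50; the remaining lags stay at or below 0.33. The elevated value at lag 1 (0.33), dropping to 0.16 at lag 2, reflects decaying short-term dependence rather than seasonality.
The dominant spike at lag 6 indicates a seasonal period of 6.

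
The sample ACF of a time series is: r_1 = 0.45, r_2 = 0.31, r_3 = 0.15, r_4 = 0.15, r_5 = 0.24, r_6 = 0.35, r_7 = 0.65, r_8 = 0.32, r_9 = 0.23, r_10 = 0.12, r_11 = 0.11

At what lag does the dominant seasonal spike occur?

The largest autocorrelation is r_7 = 0.65; the remaining lags stay at or below 0.45. The elevated value at lag 1 (0.45), dropping to 0.31 at lag 2, reflects decaying short-term dependence rather than seasonality.
The dominant spike at lag 7 indicates a seasonal period of 7.

7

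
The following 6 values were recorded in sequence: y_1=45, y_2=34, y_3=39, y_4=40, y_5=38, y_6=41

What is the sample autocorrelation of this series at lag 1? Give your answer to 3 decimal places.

Mean ȳ = (45 + 34 + 39 + 40 + 38 + 41)/6 = 39.5000
Deviations from mean: 5.5000, -5.5000, -0.5000, 0.5000, -1.5000, 1.5000
Numerator Σ_{t=1}^{5}(y_t−ȳ)(y_{t+1}−ȳ) = -30.7500
Denominator Σ(y_t−ȳ)² = 65.5000
r_1 = -30.7500 / 65.5000 = -0.469

-0.469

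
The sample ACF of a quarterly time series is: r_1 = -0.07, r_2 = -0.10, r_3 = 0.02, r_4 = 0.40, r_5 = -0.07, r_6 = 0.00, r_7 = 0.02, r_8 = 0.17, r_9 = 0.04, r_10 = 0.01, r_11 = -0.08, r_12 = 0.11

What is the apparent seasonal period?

4

The largest autocorrelation is r_4 = 0.40, with a weaker echo at lag 8 (0.17); the remaining lags stay at or below 0.11.
The dominant spike at lag 4 indicates a seasonal period of 4.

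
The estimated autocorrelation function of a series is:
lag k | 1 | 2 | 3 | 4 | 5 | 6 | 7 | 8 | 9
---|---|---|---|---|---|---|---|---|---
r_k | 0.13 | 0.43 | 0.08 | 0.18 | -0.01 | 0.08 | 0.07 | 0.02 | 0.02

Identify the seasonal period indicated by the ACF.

2

The largest autocorrelation is r_2 = 0.43, with a weaker echo at lag 4 (0.18); the remaining lags stay at or below 0.13.
The dominant spike at lag 2 indicates a seasonal period of 2.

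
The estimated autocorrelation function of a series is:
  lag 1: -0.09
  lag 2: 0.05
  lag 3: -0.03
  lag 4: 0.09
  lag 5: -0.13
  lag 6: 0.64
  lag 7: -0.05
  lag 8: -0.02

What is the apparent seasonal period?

6

The largest autocorrelation is r_6 = 0.64; the remaining lags stay at or below 0.09.
The dominant spike at lag 6 indicates a seasonal period of 6.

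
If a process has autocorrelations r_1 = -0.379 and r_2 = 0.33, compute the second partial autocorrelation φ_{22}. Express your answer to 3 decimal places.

0.218

φ_{22} = (r_2 − r_1²) / (1 − r_1²)
r_1² = (-0.379)² = 0.143641
Numerator = 0.33 − 0.1436 = 0.1864; denominator = 1 − 0.1436 = 0.8564
φ_{22} = 0.1864 / 0.8564 = 0.218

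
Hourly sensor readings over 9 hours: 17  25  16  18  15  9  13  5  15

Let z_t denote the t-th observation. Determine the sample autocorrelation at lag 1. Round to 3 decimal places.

Mean z̄ = (17 + 25 + 16 + 18 + 15 + 9 + 13 + 5 + 15)/9 = 14.7778
Numerator Σ_{t=1}^{8}(z_t−z̄)(z_{t+1}−z̄) = 64.0617
Denominator Σ(z_t−z̄)² = 253.5556
r_1 = 64.0617 / 253.5556 = 0.253

0.253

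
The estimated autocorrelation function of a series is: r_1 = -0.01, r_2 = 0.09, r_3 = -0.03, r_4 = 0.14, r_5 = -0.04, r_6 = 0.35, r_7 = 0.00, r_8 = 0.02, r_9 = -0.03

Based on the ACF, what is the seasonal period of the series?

The largest autocorrelation is r_6 = 0.35; the remaining lags stay at or below 0.14.
The dominant spike at lag 6 indicates a seasonal period of 6.

6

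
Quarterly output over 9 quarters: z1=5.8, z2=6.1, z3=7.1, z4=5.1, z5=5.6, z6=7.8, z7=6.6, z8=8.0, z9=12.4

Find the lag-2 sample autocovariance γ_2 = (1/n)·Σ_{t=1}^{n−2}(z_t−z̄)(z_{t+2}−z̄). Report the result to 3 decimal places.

Mean z̄ = (5.8 + 6.1 + 7.1 + 5.1 + 5.6 + 7.8 + 6.6 + 8.0 + 12.4)/9 = 7.1667
Σ_{t=1}^{7}(z_t−z̄)(z_{t+2}−z̄) = -0.4589
γ_2 = -0.4589 / 9 = -0.051

-0.051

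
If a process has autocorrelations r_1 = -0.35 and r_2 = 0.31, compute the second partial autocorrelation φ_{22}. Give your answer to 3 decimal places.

0.214

φ_{22} = (r_2 − r_1²) / (1 − r_1²)
r_1² = (-0.35)² = 0.1225
Numerator = 0.31 − 0.1225 = 0.1875; denominator = 1 − 0.1225 = 0.8775
φ_{22} = 0.1875 / 0.8775 = 0.214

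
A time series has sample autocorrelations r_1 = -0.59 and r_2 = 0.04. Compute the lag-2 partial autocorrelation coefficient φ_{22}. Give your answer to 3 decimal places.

-0.473

φ_{22} = (r_2 − r_1²) / (1 − r_1²)
r_1² = (-0.59)² = 0.3481
Numerator = 0.04 − 0.3481 = -0.3081; denominator = 1 − 0.3481 = 0.6519
φ_{22} = -0.3081 / 0.6519 = -0.473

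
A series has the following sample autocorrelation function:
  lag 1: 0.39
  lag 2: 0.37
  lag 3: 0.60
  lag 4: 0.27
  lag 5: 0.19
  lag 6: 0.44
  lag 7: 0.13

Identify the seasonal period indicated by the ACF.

3

The largest autocorrelation is r_3 = 0.60, with a weaker echo at lag 6 (0.44); the remaining lags stay at or below 0.39. The elevated value at lag 1 (0.39), dropping to 0.37 at lag 2, reflects decaying short-term dependence rather than seasonality.
The dominant spike at lag 3 indicates a seasonal period of 3.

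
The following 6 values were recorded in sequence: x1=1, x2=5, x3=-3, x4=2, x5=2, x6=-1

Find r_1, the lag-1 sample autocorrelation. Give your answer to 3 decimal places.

-0.553

Mean x̄ = (1 + 5 − 3 + 2 + 2 − 1)/6 = 1.0000
Deviations from mean: 0.0000, 4.0000, -4.0000, 1.0000, 1.0000, -2.0000
Numerator Σ_{t=1}^{5}(x_t−x̄)(x_{t+1}−x̄) = -21.0000
Denominator Σ(x_t−x̄)² = 38.0000
r_1 = -21.0000 / 38.0000 = -0.553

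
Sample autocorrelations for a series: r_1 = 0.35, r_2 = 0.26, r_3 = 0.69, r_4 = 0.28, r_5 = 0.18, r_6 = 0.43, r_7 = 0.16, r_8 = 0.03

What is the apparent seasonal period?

3

The largest autocorrelation is r_3 = 0.69, with a weaker echo at lag 6 (0.43); the remaining lags stay at or below 0.35. The elevated value at lag 1 (0.35), dropping to 0.26 at lag 2, reflects decaying short-term dependence rather than seasonality.
The dominant spike at lag 3 indicates a seasonal period of 3.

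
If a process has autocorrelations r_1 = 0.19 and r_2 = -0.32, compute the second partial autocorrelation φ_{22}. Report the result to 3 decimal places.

-0.369

φ_{22} = (r_2 − r_1²) / (1 − r_1²)
r_1² = (0.19)² = 0.0361
Numerator = -0.32 − 0.0361 = -0.3561; denominator = 1 − 0.0361 = 0.9639
φ_{22} = -0.3561 / 0.9639 = -0.369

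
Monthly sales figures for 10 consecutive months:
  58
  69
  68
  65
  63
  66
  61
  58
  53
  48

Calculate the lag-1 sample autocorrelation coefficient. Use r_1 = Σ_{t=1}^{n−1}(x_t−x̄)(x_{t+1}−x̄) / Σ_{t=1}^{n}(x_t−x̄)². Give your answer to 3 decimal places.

Mean x̄ = (58 + 69 + 68 + 65 + 63 + 66 + 61 + 58 + 53 + 48)/10 = 60.9000
Numerator Σ_{t=1}^{9}(x_t−x̄)(x_{t+1}−x̄) = 207.4900
Denominator Σ(x_t−x̄)² = 408.9000
r_1 = 207.4900 / 408.9000 = 0.507

0.507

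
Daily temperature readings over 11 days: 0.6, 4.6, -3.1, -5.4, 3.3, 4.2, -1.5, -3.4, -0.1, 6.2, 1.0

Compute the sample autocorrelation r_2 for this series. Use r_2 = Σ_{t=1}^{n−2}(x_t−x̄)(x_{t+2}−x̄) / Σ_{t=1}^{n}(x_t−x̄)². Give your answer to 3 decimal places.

Mean x̄ = (0.6 + 4.6 − 3.1 − 5.4 + 3.3 + 4.2 − 1.5 − 3.4 − 0.1 + 6.2 + 1.0)/11 = 0.5818
Numerator Σ_{t=1}^{9}(x_t−x̄)(x_{t+2}−x̄) = -97.0561
Denominator Σ(x_t−x̄)² = 138.3564
r_2 = -97.0561 / 138.3564 = -0.701

-0.701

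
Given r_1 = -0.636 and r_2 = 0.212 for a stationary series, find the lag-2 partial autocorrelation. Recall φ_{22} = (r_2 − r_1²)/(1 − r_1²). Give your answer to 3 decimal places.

φ_{22} = (r_2 − r_1²) / (1 − r_1²)
r_1² = (-0.636)² = 0.404496
Numerator = 0.212 − 0.4045 = -0.1925; denominator = 1 − 0.4045 = 0.5955
φ_{22} = -0.1925 / 0.5955 = -0.323

-0.323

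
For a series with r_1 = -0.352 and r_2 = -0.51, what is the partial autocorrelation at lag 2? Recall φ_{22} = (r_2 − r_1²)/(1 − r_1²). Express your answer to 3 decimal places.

φ_{22} = (r_2 − r_1²) / (1 − r_1²)
r_1² = (-0.352)² = 0.123904
Numerator = -0.51 − 0.1239 = -0.6339; denominator = 1 − 0.1239 = 0.8761
φ_{22} = -0.6339 / 0.8761 = -0.724

-0.724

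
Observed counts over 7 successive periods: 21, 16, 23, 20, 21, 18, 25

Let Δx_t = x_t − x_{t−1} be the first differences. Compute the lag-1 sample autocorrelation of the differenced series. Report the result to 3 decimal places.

First differences Δx: -5, 7, -3, 1, -3, 7
Mean of differences = 0.6667
Numerator Σ(Δx_t−Δx̄)(Δx_{t+1}−Δx̄) = -84.7778
Denominator Σ(Δx_t−Δx̄)² = 139.3333
r_1(Δx) = -84.7778 / 139.3333 = -0.608

-0.608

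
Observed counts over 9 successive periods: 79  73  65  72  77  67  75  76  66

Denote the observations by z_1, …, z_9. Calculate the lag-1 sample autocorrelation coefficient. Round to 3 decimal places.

Mean z̄ = (79 + 73 + 65 + 72 + 77 + 67 + 75 + 76 + 66)/9 = 72.2222
Numerator Σ_{t=1}^{8}(z_t−z̄)(z_{t+1}−z̄) = -52.2716
Denominator Σ(z_t−z̄)² = 209.5556
r_1 = -52.2716 / 209.5556 = -0.249

-0.249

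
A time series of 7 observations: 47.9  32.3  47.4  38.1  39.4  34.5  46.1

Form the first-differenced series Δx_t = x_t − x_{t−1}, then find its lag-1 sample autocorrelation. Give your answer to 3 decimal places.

First differences Δx: -15.6, 15.1, -9.3, 1.3, -4.9, 11.6
Mean of differences = -0.3000
Numerator Σ(Δx_t−Δx̄)(Δx_{t+1}−Δx̄) = -450.7200
Denominator Σ(Δx_t−Δx̄)² = 717.5800
r_1(Δx) = -450.7200 / 717.5800 = -0.628

-0.628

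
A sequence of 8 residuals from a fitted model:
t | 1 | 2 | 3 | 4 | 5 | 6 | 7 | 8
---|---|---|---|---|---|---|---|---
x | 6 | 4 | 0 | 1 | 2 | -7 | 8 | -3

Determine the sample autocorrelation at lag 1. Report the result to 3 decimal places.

Mean x̄ = (6 + 4 + 0 + 1 + 2 − 7 + 8 − 3)/8 = 1.3750
Deviations from mean: 4.6250, 2.6250, -1.3750, -0.3750, 0.6250, -8.3750, 6.6250, -4.3750
Numerator Σ_{t=1}^{7}(x_t−x̄)(x_{t+1}−x̄) = -80.8906
Denominator Σ(x_t−x̄)² = 163.8750
r_1 = -80.8906 / 163.8750 = -0.494

-0.494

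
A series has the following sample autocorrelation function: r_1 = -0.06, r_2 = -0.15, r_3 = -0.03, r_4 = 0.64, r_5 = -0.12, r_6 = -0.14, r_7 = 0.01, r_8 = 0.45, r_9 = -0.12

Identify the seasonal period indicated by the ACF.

The largest autocorrelation is r_4 = 0.64, with a weaker echo at lag 8 (0.45); the remaining lags stay at or below 0.01.
The dominant spike at lag 4 indicates a seasonal period of 4.

4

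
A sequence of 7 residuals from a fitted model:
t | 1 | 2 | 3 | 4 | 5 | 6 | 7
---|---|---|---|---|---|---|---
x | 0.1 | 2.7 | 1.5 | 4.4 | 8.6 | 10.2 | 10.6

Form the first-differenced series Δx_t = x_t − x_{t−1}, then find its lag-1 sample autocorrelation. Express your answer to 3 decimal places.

First differences Δx: 2.6, -1.2, 2.9, 4.2, 1.6, 0.4
Mean of differences = 1.7500
Numerator Σ(Δx_t−Δx̄)(Δx_{t+1}−Δx̄) = -3.2475
Denominator Σ(Δx_t−Δx̄)² = 18.5950
r_1(Δx) = -3.2475 / 18.5950 = -0.175

-0.175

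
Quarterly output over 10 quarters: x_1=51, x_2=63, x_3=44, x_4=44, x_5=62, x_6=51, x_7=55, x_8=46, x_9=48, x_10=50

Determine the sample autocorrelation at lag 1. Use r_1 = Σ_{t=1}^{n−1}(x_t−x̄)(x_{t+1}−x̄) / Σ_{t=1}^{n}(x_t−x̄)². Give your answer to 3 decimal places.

Mean x̄ = (51 + 63 + 44 + 44 + 62 + 51 + 55 + 46 + 48 + 50)/10 = 51.4000
Numerator Σ_{t=1}^{9}(x_t−x̄)(x_{t+1}−x̄) = -116.1600
Denominator Σ(x_t−x̄)² = 412.4000
r_1 = -116.1600 / 412.4000 = -0.282

-0.282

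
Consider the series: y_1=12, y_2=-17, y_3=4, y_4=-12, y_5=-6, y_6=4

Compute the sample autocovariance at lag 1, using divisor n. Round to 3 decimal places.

Mean ȳ = (12 − 17 + 4 − 12 − 6 + 4)/6 = -2.5000
Σ_{t=1}^{5}(y_t−ȳ)(y_{t+1}−ȳ) = -355.7500
γ_1 = -355.7500 / 6 = -59.292

-59.292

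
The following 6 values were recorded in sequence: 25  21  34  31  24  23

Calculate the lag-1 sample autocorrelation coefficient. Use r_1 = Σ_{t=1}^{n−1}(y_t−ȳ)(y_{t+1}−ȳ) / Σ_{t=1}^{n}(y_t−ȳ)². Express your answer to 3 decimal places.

Mean ȳ = (25 + 21 + 34 + 31 + 24 + 23)/6 = 26.3333
Deviations from mean: -1.3333, -5.3333, 7.6667, 4.6667, -2.3333, -3.3333
Numerator Σ_{t=1}^{5}(y_t−ȳ)(y_{t+1}−ȳ) = -1.1111
Denominator Σ(y_t−ȳ)² = 127.3333
r_1 = -1.1111 / 127.3333 = -0.009

-0.009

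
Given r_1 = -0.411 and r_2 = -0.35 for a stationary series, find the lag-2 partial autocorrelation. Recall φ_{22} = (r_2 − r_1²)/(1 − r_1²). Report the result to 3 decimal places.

φ_{22} = (r_2 − r_1²) / (1 − r_1²)
r_1² = (-0.411)² = 0.168921
Numerator = -0.35 − 0.1689 = -0.5189; denominator = 1 − 0.1689 = 0.8311
φ_{22} = -0.5189 / 0.8311 = -0.624

-0.624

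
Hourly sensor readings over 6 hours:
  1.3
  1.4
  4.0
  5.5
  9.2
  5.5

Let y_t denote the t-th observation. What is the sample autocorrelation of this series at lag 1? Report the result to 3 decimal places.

0.462

Mean ȳ = (1.3 + 1.4 + 4.0 + 5.5 + 9.2 + 5.5)/6 = 4.4833
Deviations from mean: -3.1833, -3.0833, -0.4833, 1.0167, 4.7167, 1.0167
Σ(y_t−ȳ)(y_{t+1}−ȳ) = (9.8153) + (1.4903) + (-0.4914) + (4.7953) + (4.7953) = 20.4047
Denominator Σ(y_t−ȳ)² = 44.1883
r_1 = 20.4047 / 44.1883 = 0.462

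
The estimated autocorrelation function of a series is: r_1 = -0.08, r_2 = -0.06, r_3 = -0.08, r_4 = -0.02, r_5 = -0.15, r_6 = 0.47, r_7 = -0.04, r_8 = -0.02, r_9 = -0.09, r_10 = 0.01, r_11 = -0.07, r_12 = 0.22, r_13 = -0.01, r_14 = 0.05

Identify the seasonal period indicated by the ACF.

The largest autocorrelation is r_6 = 0.47, with a weaker echo at lag 12 (0.22); the remaining lags stay at or below 0.05.
The dominant spike at lag 6 indicates a seasonal period of 6.

6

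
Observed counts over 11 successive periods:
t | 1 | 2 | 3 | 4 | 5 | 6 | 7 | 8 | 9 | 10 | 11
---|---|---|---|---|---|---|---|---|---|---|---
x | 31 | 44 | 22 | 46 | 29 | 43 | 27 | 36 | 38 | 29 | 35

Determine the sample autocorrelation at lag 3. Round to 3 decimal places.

-0.373

Mean x̄ = (31 + 44 + 22 + 46 + 29 + 43 + 27 + 36 + 38 + 29 + 35)/11 = 34.5455
Numerator Σ_{t=1}^{8}(x_t−x̄)(x_{t+3}−x̄) = -221.8926
Denominator Σ(x_t−x̄)² = 594.7273
r_3 = -221.8926 / 594.7273 = -0.373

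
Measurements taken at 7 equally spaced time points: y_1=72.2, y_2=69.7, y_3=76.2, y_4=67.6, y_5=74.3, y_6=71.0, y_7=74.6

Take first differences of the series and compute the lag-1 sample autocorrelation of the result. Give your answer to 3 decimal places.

First differences Δy: -2.5, 6.5, -8.6, 6.7, -3.3, 3.6
Mean of differences = 0.4000
Numerator Σ(Δy_t−Δȳ)(Δy_{t+1}−Δȳ) = -164.4400
Denominator Σ(Δy_t−Δȳ)² = 190.2400
r_1(Δy) = -164.4400 / 190.2400 = -0.864

-0.864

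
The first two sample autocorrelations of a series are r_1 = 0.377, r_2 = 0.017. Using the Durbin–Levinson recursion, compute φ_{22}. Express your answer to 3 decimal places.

φ_{22} = (r_2 − r_1²) / (1 − r_1²)
r_1² = (0.377)² = 0.142129
Numerator = 0.017 − 0.1421 = -0.1251; denominator = 1 − 0.1421 = 0.8579
φ_{22} = -0.1251 / 0.8579 = -0.146

-0.146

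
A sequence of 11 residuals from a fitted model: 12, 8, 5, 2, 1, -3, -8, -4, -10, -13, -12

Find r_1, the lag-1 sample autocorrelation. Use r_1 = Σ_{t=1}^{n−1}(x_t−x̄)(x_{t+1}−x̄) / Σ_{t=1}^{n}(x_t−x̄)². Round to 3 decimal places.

Mean x̄ = (12 + 8 + 5 + 2 + 1 − 3 − 8 − 4 − 10 − 13 − 12)/11 = -2.0000
Numerator Σ_{t=1}^{10}(x_t−x̄)(x_{t+1}−x̄) = 479.0000
Denominator Σ(x_t−x̄)² = 696.0000
r_1 = 479.0000 / 696.0000 = 0.688

0.688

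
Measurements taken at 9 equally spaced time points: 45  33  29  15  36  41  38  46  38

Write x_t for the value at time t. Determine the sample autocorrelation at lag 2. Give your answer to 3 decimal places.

Mean x̄ = (45 + 33 + 29 + 15 + 36 + 41 + 38 + 46 + 38)/9 = 35.6667
Σ(x_t−x̄)(x_{t+2}−x̄) = (-62.2222) + (55.1111) + (-2.2222) + (-110.2222) + (0.7778) + (55.1111) + (5.4444) = -58.2222
Denominator Σ(x_t−x̄)² = 712.0000
r_2 = -58.2222 / 712.0000 = -0.082

-0.082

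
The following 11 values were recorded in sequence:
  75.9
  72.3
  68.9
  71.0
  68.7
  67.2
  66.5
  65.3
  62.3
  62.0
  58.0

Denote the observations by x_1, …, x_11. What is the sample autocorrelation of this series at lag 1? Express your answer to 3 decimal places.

Mean x̄ = (75.9 + 72.3 + 68.9 + 71.0 + 68.7 + 67.2 + 66.5 + 65.3 + 62.3 + 62.0 + 58.0)/11 = 67.1000
Numerator Σ_{t=1}^{10}(x_t−x̄)(x_{t+1}−x̄) = 149.0900
Denominator Σ(x_t−x̄)² = 260.9600
r_1 = 149.0900 / 260.9600 = 0.571

0.571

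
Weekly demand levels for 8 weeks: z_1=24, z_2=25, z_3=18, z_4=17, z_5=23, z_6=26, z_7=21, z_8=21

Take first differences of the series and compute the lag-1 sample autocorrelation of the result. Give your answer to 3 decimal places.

First differences Δz: 1, -7, -1, 6, 3, -5, 0
Mean of differences = -0.4286
Numerator Σ(Δz_t−Δz̄)(Δz_{t+1}−Δz̄) = -4.8980
Denominator Σ(Δz_t−Δz̄)² = 119.7143
r_1(Δz) = -4.8980 / 119.7143 = -0.041

-0.041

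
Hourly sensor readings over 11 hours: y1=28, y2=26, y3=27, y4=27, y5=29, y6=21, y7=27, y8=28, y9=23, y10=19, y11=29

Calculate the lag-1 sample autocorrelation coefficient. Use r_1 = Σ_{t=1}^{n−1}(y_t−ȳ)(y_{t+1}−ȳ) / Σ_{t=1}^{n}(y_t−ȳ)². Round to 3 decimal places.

-0.191

Mean ȳ = (28 + 26 + 27 + 27 + 29 + 21 + 27 + 28 + 23 + 19 + 29)/11 = 25.8182
Numerator Σ_{t=1}^{10}(y_t−ȳ)(y_{t+1}−ȳ) = -21.3058
Denominator Σ(y_t−ȳ)² = 111.6364
r_1 = -21.3058 / 111.6364 = -0.191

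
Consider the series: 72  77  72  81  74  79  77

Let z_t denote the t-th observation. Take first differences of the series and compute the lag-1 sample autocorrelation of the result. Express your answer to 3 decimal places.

First differences Δz: 5, -5, 9, -7, 5, -2
Mean of differences = 0.8333
Numerator Σ(Δz_t−Δz̄)(Δz_{t+1}−Δz̄) = -180.3611
Denominator Σ(Δz_t−Δz̄)² = 204.8333
r_1(Δz) = -180.3611 / 204.8333 = -0.881

-0.881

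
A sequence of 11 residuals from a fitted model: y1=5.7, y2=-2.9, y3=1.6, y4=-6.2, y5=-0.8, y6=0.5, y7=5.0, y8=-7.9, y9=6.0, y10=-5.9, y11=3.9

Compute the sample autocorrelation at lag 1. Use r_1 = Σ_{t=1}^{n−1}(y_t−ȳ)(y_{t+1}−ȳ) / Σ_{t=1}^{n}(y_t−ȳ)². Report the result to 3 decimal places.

-0.665

Mean ȳ = (5.7 − 2.9 + 1.6 − 6.2 − 0.8 + 0.5 + 5.0 − 7.9 + 6.0 − 5.9 + 3.9)/11 = -0.0909
Numerator Σ_{t=1}^{10}(y_t−ȳ)(y_{t+1}−ȳ) = -170.3119
Denominator Σ(y_t−ȳ)² = 256.1291
r_1 = -170.3119 / 256.1291 = -0.665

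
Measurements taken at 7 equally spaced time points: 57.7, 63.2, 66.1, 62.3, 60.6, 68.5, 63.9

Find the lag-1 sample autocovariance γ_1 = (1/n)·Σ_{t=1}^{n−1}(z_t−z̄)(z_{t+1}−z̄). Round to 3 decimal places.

Mean z̄ = (57.7 + 63.2 + 66.1 + 62.3 + 60.6 + 68.5 + 63.9)/7 = 63.1857
Σ_{t=1}^{6}(z_t−z̄)(z_{t+1}−z̄) = -10.2731
γ_1 = -10.2731 / 7 = -1.468

-1.468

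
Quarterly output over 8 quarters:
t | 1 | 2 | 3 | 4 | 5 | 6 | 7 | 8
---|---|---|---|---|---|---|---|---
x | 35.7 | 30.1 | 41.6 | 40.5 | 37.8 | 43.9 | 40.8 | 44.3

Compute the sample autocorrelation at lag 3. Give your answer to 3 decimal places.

Mean x̄ = (35.7 + 30.1 + 41.6 + 40.5 + 37.8 + 43.9 + 40.8 + 44.3)/8 = 39.3375
Σ(x_t−x̄)(x_{t+3}−x̄) = (-4.2286) + (14.2027) + (10.3227) + (1.7002) + (-7.6298) = 14.3670
Denominator Σ(x_t−x̄)² = 154.9788
r_3 = 14.3670 / 154.9788 = 0.093

0.093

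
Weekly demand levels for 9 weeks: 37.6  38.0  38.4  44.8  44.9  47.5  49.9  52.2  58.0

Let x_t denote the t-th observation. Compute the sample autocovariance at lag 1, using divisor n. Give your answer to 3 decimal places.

26.582

Mean x̄ = (37.6 + 38.0 + 38.4 + 44.8 + 44.9 + 47.5 + 49.9 + 52.2 + 58.0)/9 = 45.7000
Σ_{t=1}^{8}(x_t−x̄)(x_{t+1}−x̄) = 239.2400
γ_1 = 239.2400 / 9 = 26.582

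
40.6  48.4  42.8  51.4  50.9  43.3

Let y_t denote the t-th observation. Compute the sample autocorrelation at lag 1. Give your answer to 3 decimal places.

-0.256

Mean ȳ = (40.6 + 48.4 + 42.8 + 51.4 + 50.9 + 43.3)/6 = 46.2333
Deviations from mean: -5.6333, 2.1667, -3.4333, 5.1667, 4.6667, -2.9333
Σ(y_t−ȳ)(y_{t+1}−ȳ) = (-12.2056) + (-7.4389) + (-17.7389) + (24.1111) + (-13.6889) = -26.9611
Denominator Σ(y_t−ȳ)² = 105.2933
r_1 = -26.9611 / 105.2933 = -0.256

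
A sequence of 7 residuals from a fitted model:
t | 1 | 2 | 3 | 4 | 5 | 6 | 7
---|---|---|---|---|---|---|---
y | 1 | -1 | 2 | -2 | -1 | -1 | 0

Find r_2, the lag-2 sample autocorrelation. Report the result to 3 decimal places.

Mean ȳ = (1 − 1 + 2 − 2 − 1 − 1 + 0)/7 = -0.2857
Deviations from mean: 1.2857, -0.7143, 2.2857, -1.7143, -0.7143, -0.7143, 0.2857
Numerator Σ_{t=1}^{5}(y_t−ȳ)(y_{t+2}−ȳ) = 3.5510
Denominator Σ(y_t−ȳ)² = 11.4286
r_2 = 3.5510 / 11.4286 = 0.311

0.311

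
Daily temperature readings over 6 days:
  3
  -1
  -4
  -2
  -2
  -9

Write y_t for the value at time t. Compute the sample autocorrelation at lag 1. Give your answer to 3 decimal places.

0.029

Mean ȳ = (3 − 1 − 4 − 2 − 2 − 9)/6 = -2.5000
Numerator Σ_{t=1}^{5}(y_t−ȳ)(y_{t+1}−ȳ) = 2.2500
Denominator Σ(y_t−ȳ)² = 77.5000
r_1 = 2.2500 / 77.5000 = 0.029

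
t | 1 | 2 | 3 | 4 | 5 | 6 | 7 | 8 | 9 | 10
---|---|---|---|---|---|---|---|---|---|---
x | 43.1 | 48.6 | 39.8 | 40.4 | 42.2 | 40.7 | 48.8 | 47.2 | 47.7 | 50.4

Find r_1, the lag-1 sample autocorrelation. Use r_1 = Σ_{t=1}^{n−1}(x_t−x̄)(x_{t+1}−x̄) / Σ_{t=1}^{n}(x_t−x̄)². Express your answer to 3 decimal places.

Mean x̄ = (43.1 + 48.6 + 39.8 + 40.4 + 42.2 + 40.7 + 48.8 + 47.2 + 47.7 + 50.4)/10 = 44.8900
Numerator Σ_{t=1}^{9}(x_t−x̄)(x_{t+1}−x̄) = 35.3019
Denominator Σ(x_t−x̄)² = 146.7090
r_1 = 35.3019 / 146.7090 = 0.241

0.241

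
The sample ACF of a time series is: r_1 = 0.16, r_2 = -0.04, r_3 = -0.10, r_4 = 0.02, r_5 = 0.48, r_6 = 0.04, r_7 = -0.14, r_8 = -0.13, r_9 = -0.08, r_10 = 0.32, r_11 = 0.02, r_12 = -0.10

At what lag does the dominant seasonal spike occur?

5

The largest autocorrelation is r_5 = 0.48, with a weaker echo at lag 10 (0.32); the remaining lags stay at or below 0.16.
The dominant spike at lag 5 indicates a seasonal period of 5.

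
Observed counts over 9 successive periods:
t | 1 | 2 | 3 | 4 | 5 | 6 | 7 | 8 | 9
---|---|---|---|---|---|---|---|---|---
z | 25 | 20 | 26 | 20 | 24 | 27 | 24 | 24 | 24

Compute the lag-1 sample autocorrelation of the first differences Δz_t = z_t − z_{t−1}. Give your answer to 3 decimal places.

-0.661

First differences Δz: -5, 6, -6, 4, 3, -3, 0, 0
Mean of differences = -0.1250
Numerator Σ(Δz_t−Δz̄)(Δz_{t+1}−Δz̄) = -86.5156
Denominator Σ(Δz_t−Δz̄)² = 130.8750
r_1(Δz) = -86.5156 / 130.8750 = -0.661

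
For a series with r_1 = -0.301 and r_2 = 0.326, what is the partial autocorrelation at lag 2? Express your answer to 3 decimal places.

φ_{22} = (r_2 − r_1²) / (1 − r_1²)
r_1² = (-0.301)² = 0.090601
Numerator = 0.326 − 0.0906 = 0.2354; denominator = 1 − 0.0906 = 0.9094
φ_{22} = 0.2354 / 0.9094 = 0.259

0.259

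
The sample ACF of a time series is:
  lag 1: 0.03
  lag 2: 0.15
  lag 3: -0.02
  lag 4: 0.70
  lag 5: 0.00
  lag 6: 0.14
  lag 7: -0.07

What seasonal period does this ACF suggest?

The largest autocorrelation is r_4 = 0.70; the remaining lags stay at or below 0.15.
The dominant spike at lag 4 indicates a seasonal period of 4.

4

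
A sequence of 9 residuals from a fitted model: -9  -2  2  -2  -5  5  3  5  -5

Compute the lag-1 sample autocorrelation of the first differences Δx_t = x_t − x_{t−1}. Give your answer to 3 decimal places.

-0.182

First differences Δx: 7, 4, -4, -3, 10, -2, 2, -10
Mean of differences = 0.5000
Numerator Σ(Δx_t−Δx̄)(Δx_{t+1}−Δx̄) = -53.7500
Denominator Σ(Δx_t−Δx̄)² = 296.0000
r_1(Δx) = -53.7500 / 296.0000 = -0.182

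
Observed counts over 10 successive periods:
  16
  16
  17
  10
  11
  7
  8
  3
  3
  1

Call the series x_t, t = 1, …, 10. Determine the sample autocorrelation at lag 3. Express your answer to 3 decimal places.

0.039

Mean x̄ = (16 + 16 + 17 + 10 + 11 + 7 + 8 + 3 + 3 + 1)/10 = 9.2000
Σ(x_t−x̄)(x_{t+3}−x̄) = (5.4400) + (12.2400) + (-17.1600) + (-0.9600) + (-11.1600) + (13.6400) + (9.8400) = 11.8800
Denominator Σ(x_t−x̄)² = 307.6000
r_3 = 11.8800 / 307.6000 = 0.039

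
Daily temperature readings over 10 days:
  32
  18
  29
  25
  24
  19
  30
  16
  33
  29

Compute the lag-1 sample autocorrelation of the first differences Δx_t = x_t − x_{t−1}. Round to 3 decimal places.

-0.713

First differences Δx: -14, 11, -4, -1, -5, 11, -14, 17, -4
Mean of differences = -0.3333
Numerator Σ(Δx_t−Δx̄)(Δx_{t+1}−Δx̄) = -699.1111
Denominator Σ(Δx_t−Δx̄)² = 980.0000
r_1(Δx) = -699.1111 / 980.0000 = -0.713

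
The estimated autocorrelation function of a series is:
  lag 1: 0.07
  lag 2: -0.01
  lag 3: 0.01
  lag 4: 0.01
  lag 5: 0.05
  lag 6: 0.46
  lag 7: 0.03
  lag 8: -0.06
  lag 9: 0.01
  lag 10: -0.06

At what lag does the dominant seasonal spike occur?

The largest autocorrelation is r_6 = 0.46; the remaining lags stay at or below 0.07.
The dominant spike at lag 6 indicates a seasonal period of 6.

6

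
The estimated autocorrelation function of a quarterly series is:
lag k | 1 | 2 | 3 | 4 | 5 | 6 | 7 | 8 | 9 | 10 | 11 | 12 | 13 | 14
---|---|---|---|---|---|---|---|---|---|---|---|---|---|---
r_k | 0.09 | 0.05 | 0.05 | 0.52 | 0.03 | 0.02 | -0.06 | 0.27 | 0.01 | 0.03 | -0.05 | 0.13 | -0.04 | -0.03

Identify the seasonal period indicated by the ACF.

4

The largest autocorrelation is r_4 = 0.52, with a weaker echo at lag 8 (0.27); the remaining lags stay at or below 0.13.
The dominant spike at lag 4 indicates a seasonal period of 4.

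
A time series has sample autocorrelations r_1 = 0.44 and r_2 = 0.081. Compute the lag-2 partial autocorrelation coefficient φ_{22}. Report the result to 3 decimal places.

-0.140

φ_{22} = (r_2 − r_1²) / (1 − r_1²)
r_1² = (0.44)² = 0.1936
Numerator = 0.081 − 0.1936 = -0.1126; denominator = 1 − 0.1936 = 0.8064
φ_{22} = -0.1126 / 0.8064 = -0.140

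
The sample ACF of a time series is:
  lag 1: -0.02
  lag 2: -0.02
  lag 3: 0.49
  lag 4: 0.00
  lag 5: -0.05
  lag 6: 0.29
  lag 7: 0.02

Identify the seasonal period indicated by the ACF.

3

The largest autocorrelation is r_3 = 0.49, with a weaker echo at lag 6 (0.29); the remaining lags stay at or below 0.02.
The dominant spike at lag 3 indicates a seasonal period of 3.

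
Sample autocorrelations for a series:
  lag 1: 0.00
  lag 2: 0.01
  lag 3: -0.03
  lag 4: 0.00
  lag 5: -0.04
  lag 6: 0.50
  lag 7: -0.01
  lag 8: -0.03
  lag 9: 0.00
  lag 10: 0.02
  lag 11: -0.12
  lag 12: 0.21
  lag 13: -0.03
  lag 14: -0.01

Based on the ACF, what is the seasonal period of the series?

The largest autocorrelation is r_6 = 0.50, with a weaker echo at lag 12 (0.21); the remaining lags stay at or below 0.02.
The dominant spike at lag 6 indicates a seasonal period of 6.

6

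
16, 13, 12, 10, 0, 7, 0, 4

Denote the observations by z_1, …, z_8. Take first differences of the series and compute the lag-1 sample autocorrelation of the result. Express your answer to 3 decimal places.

-0.710

First differences Δz: -3, -1, -2, -10, 7, -7, 4
Mean of differences = -1.7143
Numerator Σ(Δz_t−Δz̄)(Δz_{t+1}−Δz̄) = -147.2245
Denominator Σ(Δz_t−Δz̄)² = 207.4286
r_1(Δz) = -147.2245 / 207.4286 = -0.710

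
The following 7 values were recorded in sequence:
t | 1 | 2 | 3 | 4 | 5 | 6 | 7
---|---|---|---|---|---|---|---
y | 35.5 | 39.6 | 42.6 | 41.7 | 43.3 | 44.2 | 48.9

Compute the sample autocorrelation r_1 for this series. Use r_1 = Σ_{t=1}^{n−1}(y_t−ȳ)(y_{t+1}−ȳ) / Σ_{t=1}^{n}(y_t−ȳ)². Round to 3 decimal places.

Mean ȳ = (35.5 + 39.6 + 42.6 + 41.7 + 43.3 + 44.2 + 48.9)/7 = 42.2571
Σ(y_t−ȳ)(y_{t+1}−ȳ) = (17.9547) + (-0.9110) + (-0.1910) + (-0.5810) + (2.0261) + (12.9061) = 31.2039
Denominator Σ(y_t−ȳ)² = 102.1371
r_1 = 31.2039 / 102.1371 = 0.306

0.306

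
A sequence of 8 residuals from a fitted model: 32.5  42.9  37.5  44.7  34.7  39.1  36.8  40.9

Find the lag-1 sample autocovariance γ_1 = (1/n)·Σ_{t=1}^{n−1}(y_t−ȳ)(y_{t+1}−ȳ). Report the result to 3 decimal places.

Mean ȳ = (32.5 + 42.9 + 37.5 + 44.7 + 34.7 + 39.1 + 36.8 + 40.9)/8 = 38.6375
Σ_{t=1}^{7}(y_t−ȳ)(y_{t+1}−ȳ) = -68.6052
γ_1 = -68.6052 / 8 = -8.576

-8.576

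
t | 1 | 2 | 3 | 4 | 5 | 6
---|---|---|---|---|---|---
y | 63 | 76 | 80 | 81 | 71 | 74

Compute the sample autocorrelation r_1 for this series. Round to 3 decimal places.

0.041

Mean ȳ = (63 + 76 + 80 + 81 + 71 + 74)/6 = 74.1667
Deviations from mean: -11.1667, 1.8333, 5.8333, 6.8333, -3.1667, -0.1667
Numerator Σ_{t=1}^{5}(y_t−ȳ)(y_{t+1}−ȳ) = 8.9722
Denominator Σ(y_t−ȳ)² = 218.8333
r_1 = 8.9722 / 218.8333 = 0.041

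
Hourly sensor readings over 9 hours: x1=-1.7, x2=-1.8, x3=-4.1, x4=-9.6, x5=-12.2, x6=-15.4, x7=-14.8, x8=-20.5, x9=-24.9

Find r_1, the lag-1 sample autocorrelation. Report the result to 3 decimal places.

0.646

Mean x̄ = (-1.7 − 1.8 − 4.1 − 9.6 − 12.2 − 15.4 − 14.8 − 20.5 − 24.9)/9 = -11.6667
Numerator Σ_{t=1}^{8}(x_t−x̄)(x_{t+1}−x̄) = 345.7922
Denominator Σ(x_t−x̄)² = 535.4000
r_1 = 345.7922 / 535.4000 = 0.646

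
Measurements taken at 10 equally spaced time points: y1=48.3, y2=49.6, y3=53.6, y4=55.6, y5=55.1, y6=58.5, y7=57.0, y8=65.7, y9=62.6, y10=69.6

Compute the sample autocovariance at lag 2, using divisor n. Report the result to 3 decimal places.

16.438

Mean ȳ = (48.3 + 49.6 + 53.6 + 55.6 + 55.1 + 58.5 + 57.0 + 65.7 + 62.6 + 69.6)/10 = 57.5600
Σ_{t=1}^{8}(y_t−ȳ)(y_{t+2}−ȳ) = 164.3828
γ_2 = 164.3828 / 10 = 16.438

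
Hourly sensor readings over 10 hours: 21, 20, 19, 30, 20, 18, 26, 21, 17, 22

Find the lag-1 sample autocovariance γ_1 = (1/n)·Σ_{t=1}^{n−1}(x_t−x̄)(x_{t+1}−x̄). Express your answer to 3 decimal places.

Mean x̄ = (21 + 20 + 19 + 30 + 20 + 18 + 26 + 21 + 17 + 22)/10 = 21.4000
Σ_{t=1}^{9}(x_t−x̄)(x_{t+1}−x̄) = -42.3600
γ_1 = -42.3600 / 10 = -4.236

-4.236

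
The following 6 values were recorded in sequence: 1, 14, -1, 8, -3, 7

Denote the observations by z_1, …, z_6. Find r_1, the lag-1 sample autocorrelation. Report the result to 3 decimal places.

-0.722

Mean z̄ = (1 + 14 − 1 + 8 − 3 + 7)/6 = 4.3333
Deviations from mean: -3.3333, 9.6667, -5.3333, 3.6667, -7.3333, 2.6667
Σ(z_t−z̄)(z_{t+1}−z̄) = (-32.2222) + (-51.5556) + (-19.5556) + (-26.8889) + (-19.5556) = -149.7778
Denominator Σ(z_t−z̄)² = 207.3333
r_1 = -149.7778 / 207.3333 = -0.722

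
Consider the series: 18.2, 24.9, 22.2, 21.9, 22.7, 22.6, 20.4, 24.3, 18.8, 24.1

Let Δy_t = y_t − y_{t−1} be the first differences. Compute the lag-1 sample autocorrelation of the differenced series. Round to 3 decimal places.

-0.573

First differences Δy: 6.7, -2.7, -0.3, 0.8, -0.1, -2.2, 3.9, -5.5, 5.3
Mean of differences = 0.6556
Numerator Σ(Δy_t−Δȳ)(Δy_{t+1}−Δȳ) = -72.9909
Denominator Σ(Δy_t−Δȳ)² = 127.4422
r_1(Δy) = -72.9909 / 127.4422 = -0.573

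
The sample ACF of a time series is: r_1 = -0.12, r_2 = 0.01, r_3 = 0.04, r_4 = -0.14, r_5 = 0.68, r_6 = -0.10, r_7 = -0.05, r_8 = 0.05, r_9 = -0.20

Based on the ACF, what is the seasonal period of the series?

5

The largest autocorrelation is r_5 = 0.68; the remaining lags stay at or below 0.05.
The dominant spike at lag 5 indicates a seasonal period of 5.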